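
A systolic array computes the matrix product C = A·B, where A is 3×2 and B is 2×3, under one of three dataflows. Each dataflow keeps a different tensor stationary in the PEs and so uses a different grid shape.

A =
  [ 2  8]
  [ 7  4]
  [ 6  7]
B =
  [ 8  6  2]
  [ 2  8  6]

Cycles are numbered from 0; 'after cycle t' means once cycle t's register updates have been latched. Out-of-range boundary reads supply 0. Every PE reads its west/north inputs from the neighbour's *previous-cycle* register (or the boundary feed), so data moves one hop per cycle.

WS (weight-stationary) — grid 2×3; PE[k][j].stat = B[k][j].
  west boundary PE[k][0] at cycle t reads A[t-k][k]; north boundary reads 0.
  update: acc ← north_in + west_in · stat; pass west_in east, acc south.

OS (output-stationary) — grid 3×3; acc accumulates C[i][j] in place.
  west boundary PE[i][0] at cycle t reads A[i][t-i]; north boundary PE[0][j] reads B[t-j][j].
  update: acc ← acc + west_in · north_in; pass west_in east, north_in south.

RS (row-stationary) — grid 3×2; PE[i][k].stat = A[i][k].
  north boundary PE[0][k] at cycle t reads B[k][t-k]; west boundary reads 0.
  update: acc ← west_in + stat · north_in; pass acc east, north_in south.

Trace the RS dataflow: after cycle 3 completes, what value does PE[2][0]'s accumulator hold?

PE[2][0].acc = 36

RS (3×2). Following PE[2][0] plus its west/north inputs:
  after 0 — PE[1][0] acc=0, pass-E 0, pass-S 0
  after 0 — PE[2][0] acc=0, pass-E 0, pass-S 0
  after 1 — PE[1][0] acc=56, pass-E 56, pass-S 8
  after 1 — PE[2][0] acc=0, pass-E 0, pass-S 0
  after 2 — PE[1][0] acc=42, pass-E 42, pass-S 6
  after 2 — PE[2][0] acc=48, pass-E 48, pass-S 8
  after 3 — PE[1][0] acc=14, pass-E 14, pass-S 2
  after 3 — PE[2][0] acc=36, pass-E 36, pass-S 6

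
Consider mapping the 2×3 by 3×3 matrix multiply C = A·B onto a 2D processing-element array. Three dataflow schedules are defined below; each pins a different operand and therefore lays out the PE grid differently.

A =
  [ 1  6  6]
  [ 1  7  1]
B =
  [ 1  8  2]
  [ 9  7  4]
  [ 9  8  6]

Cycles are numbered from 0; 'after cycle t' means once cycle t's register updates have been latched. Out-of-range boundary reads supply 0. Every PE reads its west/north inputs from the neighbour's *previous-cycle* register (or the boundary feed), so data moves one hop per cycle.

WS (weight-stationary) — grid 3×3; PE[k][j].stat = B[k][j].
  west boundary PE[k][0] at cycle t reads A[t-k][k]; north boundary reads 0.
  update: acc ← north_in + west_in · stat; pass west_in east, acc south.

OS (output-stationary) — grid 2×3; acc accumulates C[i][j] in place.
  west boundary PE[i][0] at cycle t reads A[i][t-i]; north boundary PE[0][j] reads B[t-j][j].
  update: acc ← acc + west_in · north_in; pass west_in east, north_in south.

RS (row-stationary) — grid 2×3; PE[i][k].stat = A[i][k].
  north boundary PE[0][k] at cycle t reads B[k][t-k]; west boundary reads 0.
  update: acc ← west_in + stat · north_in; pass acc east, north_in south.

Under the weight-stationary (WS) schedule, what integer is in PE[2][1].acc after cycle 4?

PE[2][1].acc = 65

WS (3×3). Following PE[2][1] plus its west/north inputs:
  step 0 · PE1,1: acc=0; fwd→0 fwd↓0
  step 0 · PE2,0: acc=0; fwd→0 fwd↓0
  step 0 · PE2,1: acc=0; fwd→0 fwd↓0
  step 1 · PE1,1: acc=0; fwd→0 fwd↓0
  step 1 · PE2,0: acc=0; fwd→0 fwd↓0
  step 1 · PE2,1: acc=0; fwd→0 fwd↓0
  step 2 · PE1,1: acc=50; fwd→6 fwd↓50
  step 2 · PE2,0: acc=109; fwd→6 fwd↓109
  step 2 · PE2,1: acc=0; fwd→0 fwd↓0
  step 3 · PE1,1: acc=57; fwd→7 fwd↓57
  step 3 · PE2,0: acc=73; fwd→1 fwd↓73
  step 3 · PE2,1: acc=98; fwd→6 fwd↓98
  step 4 · PE1,1: acc=0; fwd→0 fwd↓0
  step 4 · PE2,0: acc=0; fwd→0 fwd↓0
  step 4 · PE2,1: acc=65; fwd→1 fwd↓65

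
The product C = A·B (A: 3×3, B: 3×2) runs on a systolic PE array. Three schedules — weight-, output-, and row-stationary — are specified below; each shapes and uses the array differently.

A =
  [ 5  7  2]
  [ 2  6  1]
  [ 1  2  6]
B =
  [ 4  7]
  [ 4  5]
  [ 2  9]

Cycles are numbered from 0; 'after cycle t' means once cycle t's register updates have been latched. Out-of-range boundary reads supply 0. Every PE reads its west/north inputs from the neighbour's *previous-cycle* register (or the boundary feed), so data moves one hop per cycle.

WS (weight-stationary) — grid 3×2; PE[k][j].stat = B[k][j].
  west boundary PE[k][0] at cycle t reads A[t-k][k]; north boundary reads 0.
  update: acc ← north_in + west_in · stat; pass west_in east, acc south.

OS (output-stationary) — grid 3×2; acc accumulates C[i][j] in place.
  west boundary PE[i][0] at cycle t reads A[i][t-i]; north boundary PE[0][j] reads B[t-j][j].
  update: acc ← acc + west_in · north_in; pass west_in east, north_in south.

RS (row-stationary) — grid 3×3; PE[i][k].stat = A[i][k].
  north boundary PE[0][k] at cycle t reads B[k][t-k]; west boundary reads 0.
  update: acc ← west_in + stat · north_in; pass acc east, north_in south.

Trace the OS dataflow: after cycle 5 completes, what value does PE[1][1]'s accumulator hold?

PE[1][1].acc = 53

OS on a 3×2 grid — tracing PE[1][1] and its feeders:
  0: (0,1).acc=0  regs=<0,0>
  0: (1,0).acc=0  regs=<0,0>
  0: (1,1).acc=0  regs=<0,0>
  1: (0,1).acc=35  regs=<5,7>
  1: (1,0).acc=8  regs=<2,4>
  1: (1,1).acc=0  regs=<0,0>
  2: (0,1).acc=70  regs=<7,5>
  2: (1,0).acc=32  regs=<6,4>
  2: (1,1).acc=14  regs=<2,7>
  3: (0,1).acc=88  regs=<2,9>
  3: (1,0).acc=34  regs=<1,2>
  3: (1,1).acc=44  regs=<6,5>
  4: (0,1).acc=88  regs=<0,0>
  4: (1,0).acc=34  regs=<0,0>
  4: (1,1).acc=53  regs=<1,9>
  5: (0,1).acc=88  regs=<0,0>
  5: (1,0).acc=34  regs=<0,0>
  5: (1,1).acc=53  regs=<0,0>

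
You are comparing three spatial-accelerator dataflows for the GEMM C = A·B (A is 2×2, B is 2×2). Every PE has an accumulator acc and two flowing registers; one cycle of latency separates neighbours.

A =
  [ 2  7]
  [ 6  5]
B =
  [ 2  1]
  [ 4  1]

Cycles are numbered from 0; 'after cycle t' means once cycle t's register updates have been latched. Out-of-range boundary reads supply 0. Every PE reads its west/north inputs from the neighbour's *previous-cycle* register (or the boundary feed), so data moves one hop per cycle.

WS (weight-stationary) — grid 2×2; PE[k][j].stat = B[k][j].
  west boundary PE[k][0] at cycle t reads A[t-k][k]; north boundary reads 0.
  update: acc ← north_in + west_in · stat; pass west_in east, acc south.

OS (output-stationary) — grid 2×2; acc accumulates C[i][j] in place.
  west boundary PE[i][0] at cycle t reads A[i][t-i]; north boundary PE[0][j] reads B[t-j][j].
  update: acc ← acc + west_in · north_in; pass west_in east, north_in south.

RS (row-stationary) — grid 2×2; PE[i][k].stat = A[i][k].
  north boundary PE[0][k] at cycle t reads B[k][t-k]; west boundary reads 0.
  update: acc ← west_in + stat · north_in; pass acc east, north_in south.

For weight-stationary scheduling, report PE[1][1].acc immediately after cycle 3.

WS on a 2×2 grid — tracing PE[1][1] and its feeders:
  after 0 — PE[0][1] acc=0, pass-E 0, pass-S 0
  after 0 — PE[1][0] acc=0, pass-E 0, pass-S 0
  after 0 — PE[1][1] acc=0, pass-E 0, pass-S 0
  after 1 — PE[0][1] acc=2, pass-E 2, pass-S 2
  after 1 — PE[1][0] acc=32, pass-E 7, pass-S 32
  after 1 — PE[1][1] acc=0, pass-E 0, pass-S 0
  after 2 — PE[0][1] acc=6, pass-E 6, pass-S 6
  after 2 — PE[1][0] acc=32, pass-E 5, pass-S 32
  after 2 — PE[1][1] acc=9, pass-E 7, pass-S 9
  after 3 — PE[0][1] acc=0, pass-E 0, pass-S 0
  after 3 — PE[1][0] acc=0, pass-E 0, pass-S 0
  after 3 — PE[1][1] acc=11, pass-E 5, pass-S 11

PE[1][1].acc = 11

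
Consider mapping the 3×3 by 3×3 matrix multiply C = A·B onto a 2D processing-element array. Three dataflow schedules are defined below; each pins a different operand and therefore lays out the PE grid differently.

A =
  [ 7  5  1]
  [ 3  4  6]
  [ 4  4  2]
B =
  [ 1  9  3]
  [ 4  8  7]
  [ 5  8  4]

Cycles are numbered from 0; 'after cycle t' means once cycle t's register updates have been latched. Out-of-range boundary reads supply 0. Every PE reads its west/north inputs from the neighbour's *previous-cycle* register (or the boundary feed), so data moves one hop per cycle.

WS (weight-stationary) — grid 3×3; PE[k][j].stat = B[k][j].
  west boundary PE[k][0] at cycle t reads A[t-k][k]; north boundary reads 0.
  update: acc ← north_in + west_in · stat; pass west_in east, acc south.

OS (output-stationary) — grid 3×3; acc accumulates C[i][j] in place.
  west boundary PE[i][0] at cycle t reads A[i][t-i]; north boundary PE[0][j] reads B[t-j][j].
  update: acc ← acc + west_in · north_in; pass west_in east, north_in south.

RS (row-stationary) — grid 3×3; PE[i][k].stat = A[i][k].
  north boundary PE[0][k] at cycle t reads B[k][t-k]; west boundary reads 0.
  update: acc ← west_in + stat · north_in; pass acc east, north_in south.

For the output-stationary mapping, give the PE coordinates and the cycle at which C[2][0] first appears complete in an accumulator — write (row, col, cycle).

(row, col, cycle) = (2, 0, 4)

OS — PE[2][0] is where C[2][0] collects:
  after 0 — PE[2][0] acc=0, pass-E 0, pass-S 0
  after 1 — PE[2][0] acc=0, pass-E 0, pass-S 0
  after 2 — PE[2][0] acc=4, pass-E 4, pass-S 1
  after 3 — PE[2][0] acc=20, pass-E 4, pass-S 4
  after 4 — PE[2][0] acc=30, pass-E 2, pass-S 5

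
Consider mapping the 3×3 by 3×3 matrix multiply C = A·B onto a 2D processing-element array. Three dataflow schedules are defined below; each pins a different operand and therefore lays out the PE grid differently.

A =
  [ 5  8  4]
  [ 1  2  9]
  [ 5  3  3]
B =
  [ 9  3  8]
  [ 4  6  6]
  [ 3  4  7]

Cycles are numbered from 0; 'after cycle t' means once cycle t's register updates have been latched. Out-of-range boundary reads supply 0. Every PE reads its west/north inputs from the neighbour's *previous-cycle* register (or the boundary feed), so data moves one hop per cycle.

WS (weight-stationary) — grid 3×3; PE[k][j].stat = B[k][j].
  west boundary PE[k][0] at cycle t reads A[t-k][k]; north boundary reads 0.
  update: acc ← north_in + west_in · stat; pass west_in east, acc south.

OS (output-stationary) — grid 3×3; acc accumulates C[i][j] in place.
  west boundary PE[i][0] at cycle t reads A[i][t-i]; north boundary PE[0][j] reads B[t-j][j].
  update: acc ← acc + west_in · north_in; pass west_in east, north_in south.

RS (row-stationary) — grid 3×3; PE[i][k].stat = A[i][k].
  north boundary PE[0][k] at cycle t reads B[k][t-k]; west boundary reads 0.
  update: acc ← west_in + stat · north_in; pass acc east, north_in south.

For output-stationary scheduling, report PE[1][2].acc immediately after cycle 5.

OS (3×3). Following PE[1][2] plus its west/north inputs:
  c0 r0c2: 0 / 0 / 0
  c0 r1c1: 0 / 0 / 0
  c0 r1c2: 0 / 0 / 0
  c1 r0c2: 0 / 0 / 0
  c1 r1c1: 0 / 0 / 0
  c1 r1c2: 0 / 0 / 0
  c2 r0c2: 40 / 5 / 8
  c2 r1c1: 3 / 1 / 3
  c2 r1c2: 0 / 0 / 0
  c3 r0c2: 88 / 8 / 6
  c3 r1c1: 15 / 2 / 6
  c3 r1c2: 8 / 1 / 8
  c4 r0c2: 116 / 4 / 7
  c4 r1c1: 51 / 9 / 4
  c4 r1c2: 20 / 2 / 6
  c5 r0c2: 116 / 0 / 0
  c5 r1c1: 51 / 0 / 0
  c5 r1c2: 83 / 9 / 7

PE[1][2].acc = 83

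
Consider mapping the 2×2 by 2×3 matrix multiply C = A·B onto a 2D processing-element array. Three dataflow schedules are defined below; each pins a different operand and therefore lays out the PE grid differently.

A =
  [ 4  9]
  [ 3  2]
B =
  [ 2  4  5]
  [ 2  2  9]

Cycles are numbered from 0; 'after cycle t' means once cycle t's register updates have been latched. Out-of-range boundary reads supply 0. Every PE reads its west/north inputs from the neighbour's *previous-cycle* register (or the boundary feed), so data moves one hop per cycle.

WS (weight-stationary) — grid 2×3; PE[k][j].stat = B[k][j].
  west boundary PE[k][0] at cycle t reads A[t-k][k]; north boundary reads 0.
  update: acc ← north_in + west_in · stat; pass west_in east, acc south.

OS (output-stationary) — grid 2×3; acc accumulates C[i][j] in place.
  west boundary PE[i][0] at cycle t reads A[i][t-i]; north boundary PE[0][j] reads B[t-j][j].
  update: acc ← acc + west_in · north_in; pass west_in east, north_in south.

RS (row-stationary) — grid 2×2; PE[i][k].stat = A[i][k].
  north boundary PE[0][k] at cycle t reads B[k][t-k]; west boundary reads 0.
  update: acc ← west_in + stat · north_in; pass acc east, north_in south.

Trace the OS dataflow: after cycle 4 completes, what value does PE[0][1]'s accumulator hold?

OS on a 2×3 grid — tracing PE[0][1] and its feeders:
  @0  [0,0]  acc 8  |  →4  ↓2
  @0  [0,1]  acc 0  |  →0  ↓0
  @1  [0,0]  acc 26  |  →9  ↓2
  @1  [0,1]  acc 16  |  →4  ↓4
  @2  [0,0]  acc 26  |  →0  ↓0
  @2  [0,1]  acc 34  |  →9  ↓2
  @3  [0,0]  acc 26  |  →0  ↓0
  @3  [0,1]  acc 34  |  →0  ↓0
  @4  [0,0]  acc 26  |  →0  ↓0
  @4  [0,1]  acc 34  |  →0  ↓0

PE[0][1].acc = 34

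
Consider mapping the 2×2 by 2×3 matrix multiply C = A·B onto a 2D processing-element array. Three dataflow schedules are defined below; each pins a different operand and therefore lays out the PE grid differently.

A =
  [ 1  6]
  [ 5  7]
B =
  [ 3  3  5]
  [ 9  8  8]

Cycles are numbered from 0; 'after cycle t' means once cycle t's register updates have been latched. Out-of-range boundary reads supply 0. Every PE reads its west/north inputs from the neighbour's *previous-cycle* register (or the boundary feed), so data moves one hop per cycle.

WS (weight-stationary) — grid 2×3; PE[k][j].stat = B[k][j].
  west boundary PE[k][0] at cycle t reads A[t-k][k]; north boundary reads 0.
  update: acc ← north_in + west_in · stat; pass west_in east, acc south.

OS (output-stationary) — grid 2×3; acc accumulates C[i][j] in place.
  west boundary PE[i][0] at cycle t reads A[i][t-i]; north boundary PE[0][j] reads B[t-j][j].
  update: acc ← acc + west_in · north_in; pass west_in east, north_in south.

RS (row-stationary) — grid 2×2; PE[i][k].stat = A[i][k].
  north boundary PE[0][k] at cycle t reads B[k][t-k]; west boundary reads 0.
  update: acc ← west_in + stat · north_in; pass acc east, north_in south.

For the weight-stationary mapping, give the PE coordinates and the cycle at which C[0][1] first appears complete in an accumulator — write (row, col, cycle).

WS: C[0][1] accumulates in PE[1][1]:
  after 0 — PE[1][1] acc=0, pass-E 0, pass-S 0
  after 1 — PE[1][1] acc=0, pass-E 0, pass-S 0
  after 2 — PE[1][1] acc=51, pass-E 6, pass-S 51

(row, col, cycle) = (1, 1, 2)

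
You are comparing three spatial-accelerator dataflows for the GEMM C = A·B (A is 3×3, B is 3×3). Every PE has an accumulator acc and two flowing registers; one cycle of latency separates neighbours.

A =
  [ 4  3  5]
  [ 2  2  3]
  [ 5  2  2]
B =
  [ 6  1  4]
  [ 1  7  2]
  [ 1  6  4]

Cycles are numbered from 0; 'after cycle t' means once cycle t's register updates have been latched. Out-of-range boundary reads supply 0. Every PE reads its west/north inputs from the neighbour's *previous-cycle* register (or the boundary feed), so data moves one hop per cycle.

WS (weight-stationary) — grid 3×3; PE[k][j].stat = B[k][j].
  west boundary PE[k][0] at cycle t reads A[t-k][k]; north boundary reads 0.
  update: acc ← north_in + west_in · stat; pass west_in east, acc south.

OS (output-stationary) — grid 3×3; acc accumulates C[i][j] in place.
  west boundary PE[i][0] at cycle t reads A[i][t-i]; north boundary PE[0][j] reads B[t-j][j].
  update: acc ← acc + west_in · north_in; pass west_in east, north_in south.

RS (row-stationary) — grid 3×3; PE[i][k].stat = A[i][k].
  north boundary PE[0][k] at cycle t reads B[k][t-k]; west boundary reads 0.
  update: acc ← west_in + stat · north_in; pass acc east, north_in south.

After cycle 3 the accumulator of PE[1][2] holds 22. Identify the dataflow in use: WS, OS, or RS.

— WS: 3×3; PE[1][2] trace:
  0: (1,2).acc=0  regs=<0,0>
  1: (1,2).acc=0  regs=<0,0>
  2: (1,2).acc=0  regs=<0,0>
  3: (1,2).acc=22  regs=<3,22>
— OS: 3×3; PE[1][2] trace:
  0: (1,2).acc=0  regs=<0,0>
  1: (1,2).acc=0  regs=<0,0>
  2: (1,2).acc=0  regs=<0,0>
  3: (1,2).acc=8  regs=<2,4>
— RS: 3×3; PE[1][2] trace:
  0: (1,2).acc=0  regs=<0,0>
  1: (1,2).acc=0  regs=<0,0>
  2: (1,2).acc=0  regs=<0,0>
  3: (1,2).acc=17  regs=<17,1>

dataflow = WS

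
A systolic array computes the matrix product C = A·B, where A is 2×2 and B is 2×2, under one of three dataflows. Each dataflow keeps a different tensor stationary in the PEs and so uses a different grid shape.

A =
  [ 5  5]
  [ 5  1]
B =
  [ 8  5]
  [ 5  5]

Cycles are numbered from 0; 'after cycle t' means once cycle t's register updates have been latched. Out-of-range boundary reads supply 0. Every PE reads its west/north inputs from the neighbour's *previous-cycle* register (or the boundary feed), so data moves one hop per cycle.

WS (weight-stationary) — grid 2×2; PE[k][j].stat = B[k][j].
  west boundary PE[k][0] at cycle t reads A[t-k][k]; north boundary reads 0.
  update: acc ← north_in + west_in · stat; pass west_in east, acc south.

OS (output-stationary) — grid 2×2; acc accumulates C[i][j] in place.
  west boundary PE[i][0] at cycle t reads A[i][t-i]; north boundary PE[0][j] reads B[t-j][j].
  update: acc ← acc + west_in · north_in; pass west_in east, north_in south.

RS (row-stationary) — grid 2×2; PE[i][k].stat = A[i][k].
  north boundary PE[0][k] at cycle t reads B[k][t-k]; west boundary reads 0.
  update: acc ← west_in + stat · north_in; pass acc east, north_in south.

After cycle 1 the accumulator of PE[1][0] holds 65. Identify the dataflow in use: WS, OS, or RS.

dataflow = WS

Under WS (2×2), PE[1][0]:
  t=0 PE[1][0]: acc=0 h=0 v=0
  t=1 PE[1][0]: acc=65 h=5 v=65
Under OS (2×2), PE[1][0]:
  t=0 PE[1][0]: acc=0 h=0 v=0
  t=1 PE[1][0]: acc=40 h=5 v=8
Under RS (2×2), PE[1][0]:
  t=0 PE[1][0]: acc=0 h=0 v=0
  t=1 PE[1][0]: acc=40 h=40 v=8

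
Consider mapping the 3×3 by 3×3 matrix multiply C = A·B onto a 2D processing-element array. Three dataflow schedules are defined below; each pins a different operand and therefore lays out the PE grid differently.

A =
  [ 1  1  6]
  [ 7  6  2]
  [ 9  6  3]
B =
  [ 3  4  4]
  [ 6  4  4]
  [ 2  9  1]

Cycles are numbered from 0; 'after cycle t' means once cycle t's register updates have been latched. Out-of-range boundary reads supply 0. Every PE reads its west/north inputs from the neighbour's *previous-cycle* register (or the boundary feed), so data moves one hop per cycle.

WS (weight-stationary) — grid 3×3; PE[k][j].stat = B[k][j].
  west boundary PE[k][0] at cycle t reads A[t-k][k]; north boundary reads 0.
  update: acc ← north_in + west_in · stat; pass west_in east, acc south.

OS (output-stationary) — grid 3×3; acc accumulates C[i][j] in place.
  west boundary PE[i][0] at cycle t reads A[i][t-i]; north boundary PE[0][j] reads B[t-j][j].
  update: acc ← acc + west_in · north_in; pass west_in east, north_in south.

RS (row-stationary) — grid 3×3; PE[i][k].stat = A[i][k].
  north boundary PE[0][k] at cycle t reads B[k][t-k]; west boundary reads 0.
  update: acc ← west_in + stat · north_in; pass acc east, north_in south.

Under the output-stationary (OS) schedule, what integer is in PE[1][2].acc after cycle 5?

PE[1][2].acc = 54

Tracing OS — 3×3 array, target PE[1][2]:
  cycle 0: PE[0][2] → acc 0, east 0, south 0
  cycle 0: PE[1][1] → acc 0, east 0, south 0
  cycle 0: PE[1][2] → acc 0, east 0, south 0
  cycle 1: PE[0][2] → acc 0, east 0, south 0
  cycle 1: PE[1][1] → acc 0, east 0, south 0
  cycle 1: PE[1][2] → acc 0, east 0, south 0
  cycle 2: PE[0][2] → acc 4, east 1, south 4
  cycle 2: PE[1][1] → acc 28, east 7, south 4
  cycle 2: PE[1][2] → acc 0, east 0, south 0
  cycle 3: PE[0][2] → acc 8, east 1, south 4
  cycle 3: PE[1][1] → acc 52, east 6, south 4
  cycle 3: PE[1][2] → acc 28, east 7, south 4
  cycle 4: PE[0][2] → acc 14, east 6, south 1
  cycle 4: PE[1][1] → acc 70, east 2, south 9
  cycle 4: PE[1][2] → acc 52, east 6, south 4
  cycle 5: PE[0][2] → acc 14, east 0, south 0
  cycle 5: PE[1][1] → acc 70, east 0, south 0
  cycle 5: PE[1][2] → acc 54, east 2, south 1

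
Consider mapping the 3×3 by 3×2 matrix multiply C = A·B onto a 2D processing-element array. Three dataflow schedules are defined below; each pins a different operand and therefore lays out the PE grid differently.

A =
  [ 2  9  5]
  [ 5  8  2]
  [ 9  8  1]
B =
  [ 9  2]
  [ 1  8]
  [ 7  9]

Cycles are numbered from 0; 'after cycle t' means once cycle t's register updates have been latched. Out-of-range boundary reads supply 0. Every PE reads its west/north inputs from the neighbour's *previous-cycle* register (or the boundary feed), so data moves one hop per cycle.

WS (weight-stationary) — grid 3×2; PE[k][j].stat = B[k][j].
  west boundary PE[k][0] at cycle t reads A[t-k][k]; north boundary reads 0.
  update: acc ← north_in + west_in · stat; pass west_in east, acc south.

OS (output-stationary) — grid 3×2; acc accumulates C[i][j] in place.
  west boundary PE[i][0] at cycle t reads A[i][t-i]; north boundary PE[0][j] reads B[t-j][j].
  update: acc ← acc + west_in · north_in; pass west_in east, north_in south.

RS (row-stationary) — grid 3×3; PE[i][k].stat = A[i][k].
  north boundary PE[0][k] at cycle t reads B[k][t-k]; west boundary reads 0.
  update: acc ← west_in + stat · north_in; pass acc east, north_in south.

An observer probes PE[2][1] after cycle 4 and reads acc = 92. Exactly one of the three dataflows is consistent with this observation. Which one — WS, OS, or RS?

WS (3×2 grid), PE[2][1]:
  step 0 · PE2,1: acc=0; fwd→0 fwd↓0
  step 1 · PE2,1: acc=0; fwd→0 fwd↓0
  step 2 · PE2,1: acc=0; fwd→0 fwd↓0
  step 3 · PE2,1: acc=121; fwd→5 fwd↓121
  step 4 · PE2,1: acc=92; fwd→2 fwd↓92
OS (3×2 grid), PE[2][1]:
  step 0 · PE2,1: acc=0; fwd→0 fwd↓0
  step 1 · PE2,1: acc=0; fwd→0 fwd↓0
  step 2 · PE2,1: acc=0; fwd→0 fwd↓0
  step 3 · PE2,1: acc=18; fwd→9 fwd↓2
  step 4 · PE2,1: acc=82; fwd→8 fwd↓8
RS (3×3 grid), PE[2][1]:
  step 0 · PE2,1: acc=0; fwd→0 fwd↓0
  step 1 · PE2,1: acc=0; fwd→0 fwd↓0
  step 2 · PE2,1: acc=0; fwd→0 fwd↓0
  step 3 · PE2,1: acc=89; fwd→89 fwd↓1
  step 4 · PE2,1: acc=82; fwd→82 fwd↓8

dataflow = WS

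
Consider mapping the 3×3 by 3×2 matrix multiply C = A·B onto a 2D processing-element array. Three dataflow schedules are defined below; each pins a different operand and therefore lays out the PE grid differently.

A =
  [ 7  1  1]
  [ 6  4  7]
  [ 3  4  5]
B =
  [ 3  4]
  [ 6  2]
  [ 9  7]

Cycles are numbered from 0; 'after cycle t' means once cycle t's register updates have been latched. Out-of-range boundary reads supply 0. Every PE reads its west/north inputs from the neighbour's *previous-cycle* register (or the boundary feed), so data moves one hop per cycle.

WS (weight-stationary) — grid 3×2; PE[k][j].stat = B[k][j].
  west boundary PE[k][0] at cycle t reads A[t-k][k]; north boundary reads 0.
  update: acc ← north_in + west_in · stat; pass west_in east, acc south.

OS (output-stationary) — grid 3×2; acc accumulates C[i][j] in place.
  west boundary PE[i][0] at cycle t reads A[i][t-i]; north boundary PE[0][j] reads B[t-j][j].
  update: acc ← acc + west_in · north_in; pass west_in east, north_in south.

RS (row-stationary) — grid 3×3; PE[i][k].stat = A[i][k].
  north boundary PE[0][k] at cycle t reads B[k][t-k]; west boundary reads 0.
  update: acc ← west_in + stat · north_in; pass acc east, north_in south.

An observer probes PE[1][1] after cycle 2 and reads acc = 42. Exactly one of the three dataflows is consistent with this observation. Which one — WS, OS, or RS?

Under WS (3×2), PE[1][1]:
  @0  [1,1]  acc 0  |  →0  ↓0
  @1  [1,1]  acc 0  |  →0  ↓0
  @2  [1,1]  acc 30  |  →1  ↓30
Under OS (3×2), PE[1][1]:
  @0  [1,1]  acc 0  |  →0  ↓0
  @1  [1,1]  acc 0  |  →0  ↓0
  @2  [1,1]  acc 24  |  →6  ↓4
Under RS (3×3), PE[1][1]:
  @0  [1,1]  acc 0  |  →0  ↓0
  @1  [1,1]  acc 0  |  →0  ↓0
  @2  [1,1]  acc 42  |  →42  ↓6

dataflow = RS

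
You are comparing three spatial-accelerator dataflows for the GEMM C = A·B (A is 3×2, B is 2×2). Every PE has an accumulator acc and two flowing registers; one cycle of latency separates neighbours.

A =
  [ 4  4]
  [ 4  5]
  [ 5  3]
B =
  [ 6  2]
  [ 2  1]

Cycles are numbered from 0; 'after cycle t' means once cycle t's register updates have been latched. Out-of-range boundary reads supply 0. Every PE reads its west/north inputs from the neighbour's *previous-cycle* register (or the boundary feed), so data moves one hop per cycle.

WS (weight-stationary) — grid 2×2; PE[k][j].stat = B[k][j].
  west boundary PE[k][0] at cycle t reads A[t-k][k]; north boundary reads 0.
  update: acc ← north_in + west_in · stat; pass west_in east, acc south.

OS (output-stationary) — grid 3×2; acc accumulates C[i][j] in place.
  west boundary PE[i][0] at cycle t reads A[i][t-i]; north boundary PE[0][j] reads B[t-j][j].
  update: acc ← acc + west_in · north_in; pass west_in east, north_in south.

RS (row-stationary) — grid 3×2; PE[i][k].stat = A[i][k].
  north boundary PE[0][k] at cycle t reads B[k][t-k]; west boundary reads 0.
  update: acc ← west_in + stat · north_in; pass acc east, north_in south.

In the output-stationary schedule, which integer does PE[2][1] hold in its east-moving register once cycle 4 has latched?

register = 3

OS on a 3×2 grid — tracing PE[2][1] and its feeders:
  cycle 0: PE[1][1] → acc 0, east 0, south 0
  cycle 0: PE[2][0] → acc 0, east 0, south 0
  cycle 0: PE[2][1] → acc 0, east 0, south 0
  cycle 1: PE[1][1] → acc 0, east 0, south 0
  cycle 1: PE[2][0] → acc 0, east 0, south 0
  cycle 1: PE[2][1] → acc 0, east 0, south 0
  cycle 2: PE[1][1] → acc 8, east 4, south 2
  cycle 2: PE[2][0] → acc 30, east 5, south 6
  cycle 2: PE[2][1] → acc 0, east 0, south 0
  cycle 3: PE[1][1] → acc 13, east 5, south 1
  cycle 3: PE[2][0] → acc 36, east 3, south 2
  cycle 3: PE[2][1] → acc 10, east 5, south 2
  cycle 4: PE[1][1] → acc 13, east 0, south 0
  cycle 4: PE[2][0] → acc 36, east 0, south 0
  cycle 4: PE[2][1] → acc 13, east 3, south 1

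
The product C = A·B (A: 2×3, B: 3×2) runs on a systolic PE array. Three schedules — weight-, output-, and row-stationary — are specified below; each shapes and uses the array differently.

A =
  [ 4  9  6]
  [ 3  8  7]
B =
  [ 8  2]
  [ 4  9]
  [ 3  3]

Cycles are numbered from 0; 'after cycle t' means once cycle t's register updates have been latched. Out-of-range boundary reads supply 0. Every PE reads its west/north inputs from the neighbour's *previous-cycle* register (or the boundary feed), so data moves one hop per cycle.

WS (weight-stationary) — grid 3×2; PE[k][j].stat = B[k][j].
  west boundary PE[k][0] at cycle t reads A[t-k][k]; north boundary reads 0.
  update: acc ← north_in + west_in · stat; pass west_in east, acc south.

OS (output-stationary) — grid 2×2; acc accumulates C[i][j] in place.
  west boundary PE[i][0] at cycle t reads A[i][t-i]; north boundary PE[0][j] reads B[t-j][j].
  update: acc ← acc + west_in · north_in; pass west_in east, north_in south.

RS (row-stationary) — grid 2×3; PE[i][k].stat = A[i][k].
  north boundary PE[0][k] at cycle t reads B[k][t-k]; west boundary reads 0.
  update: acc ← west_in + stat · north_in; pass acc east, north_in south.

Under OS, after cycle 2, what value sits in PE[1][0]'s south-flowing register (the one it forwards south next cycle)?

OS (2×2). Following PE[1][0] plus its west/north inputs:
  [0] (0,0) acc=32 (h:4 v:8)
  [0] (1,0) acc=0 (h:0 v:0)
  [1] (0,0) acc=68 (h:9 v:4)
  [1] (1,0) acc=24 (h:3 v:8)
  [2] (0,0) acc=86 (h:6 v:3)
  [2] (1,0) acc=56 (h:8 v:4)

register = 4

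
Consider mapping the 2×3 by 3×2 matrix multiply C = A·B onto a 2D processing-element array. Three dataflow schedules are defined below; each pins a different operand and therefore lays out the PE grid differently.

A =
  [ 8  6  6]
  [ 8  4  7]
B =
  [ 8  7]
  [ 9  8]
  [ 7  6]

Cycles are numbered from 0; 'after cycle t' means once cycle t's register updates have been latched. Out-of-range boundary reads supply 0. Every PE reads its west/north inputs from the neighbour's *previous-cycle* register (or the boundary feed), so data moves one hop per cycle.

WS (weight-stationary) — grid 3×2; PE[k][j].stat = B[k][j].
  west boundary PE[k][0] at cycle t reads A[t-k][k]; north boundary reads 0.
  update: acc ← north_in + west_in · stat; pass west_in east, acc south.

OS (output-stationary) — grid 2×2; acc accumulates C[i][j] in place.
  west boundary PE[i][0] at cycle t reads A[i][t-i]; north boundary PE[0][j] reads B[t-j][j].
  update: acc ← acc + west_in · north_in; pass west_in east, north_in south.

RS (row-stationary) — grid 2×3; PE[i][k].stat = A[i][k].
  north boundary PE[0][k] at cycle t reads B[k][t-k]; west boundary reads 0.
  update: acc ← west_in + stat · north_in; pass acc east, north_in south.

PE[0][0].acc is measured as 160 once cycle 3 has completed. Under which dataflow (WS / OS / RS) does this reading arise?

dataflow = OS

WS (3×2 grid), PE[0][0]:
  t=0 PE[0][0]: acc=64 h=8 v=64
  t=1 PE[0][0]: acc=64 h=8 v=64
  t=2 PE[0][0]: acc=0 h=0 v=0
  t=3 PE[0][0]: acc=0 h=0 v=0
OS (2×2 grid), PE[0][0]:
  t=0 PE[0][0]: acc=64 h=8 v=8
  t=1 PE[0][0]: acc=118 h=6 v=9
  t=2 PE[0][0]: acc=160 h=6 v=7
  t=3 PE[0][0]: acc=160 h=0 v=0
RS (2×3 grid), PE[0][0]:
  t=0 PE[0][0]: acc=64 h=64 v=8
  t=1 PE[0][0]: acc=56 h=56 v=7
  t=2 PE[0][0]: acc=0 h=0 v=0
  t=3 PE[0][0]: acc=0 h=0 v=0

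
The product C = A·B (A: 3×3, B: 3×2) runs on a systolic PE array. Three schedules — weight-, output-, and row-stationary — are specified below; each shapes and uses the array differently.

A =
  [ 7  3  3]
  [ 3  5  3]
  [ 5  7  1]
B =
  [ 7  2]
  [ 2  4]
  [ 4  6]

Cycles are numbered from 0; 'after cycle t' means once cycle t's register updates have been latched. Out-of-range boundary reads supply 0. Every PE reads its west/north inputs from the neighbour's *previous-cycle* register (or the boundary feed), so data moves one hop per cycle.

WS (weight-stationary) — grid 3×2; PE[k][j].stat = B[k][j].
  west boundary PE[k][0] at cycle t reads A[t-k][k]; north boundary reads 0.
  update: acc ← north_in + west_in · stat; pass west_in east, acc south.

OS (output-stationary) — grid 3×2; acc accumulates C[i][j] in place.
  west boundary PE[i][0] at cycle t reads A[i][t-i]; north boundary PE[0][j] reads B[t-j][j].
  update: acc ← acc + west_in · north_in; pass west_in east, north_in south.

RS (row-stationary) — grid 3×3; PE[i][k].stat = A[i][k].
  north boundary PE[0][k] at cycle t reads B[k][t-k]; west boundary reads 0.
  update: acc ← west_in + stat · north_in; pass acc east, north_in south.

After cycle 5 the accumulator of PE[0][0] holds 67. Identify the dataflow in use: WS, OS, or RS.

WS [3×2] PE[0][0] across cycles:
  @0  [0,0]  acc 49  |  →7  ↓49
  @1  [0,0]  acc 21  |  →3  ↓21
  @2  [0,0]  acc 35  |  →5  ↓35
  @3  [0,0]  acc 0  |  →0  ↓0
  @4  [0,0]  acc 0  |  →0  ↓0
  @5  [0,0]  acc 0  |  →0  ↓0
OS [3×2] PE[0][0] across cycles:
  @0  [0,0]  acc 49  |  →7  ↓7
  @1  [0,0]  acc 55  |  →3  ↓2
  @2  [0,0]  acc 67  |  →3  ↓4
  @3  [0,0]  acc 67  |  →0  ↓0
  @4  [0,0]  acc 67  |  →0  ↓0
  @5  [0,0]  acc 67  |  →0  ↓0
RS [3×3] PE[0][0] across cycles:
  @0  [0,0]  acc 49  |  →49  ↓7
  @1  [0,0]  acc 14  |  →14  ↓2
  @2  [0,0]  acc 0  |  →0  ↓0
  @3  [0,0]  acc 0  |  →0  ↓0
  @4  [0,0]  acc 0  |  →0  ↓0
  @5  [0,0]  acc 0  |  →0  ↓0

dataflow = OS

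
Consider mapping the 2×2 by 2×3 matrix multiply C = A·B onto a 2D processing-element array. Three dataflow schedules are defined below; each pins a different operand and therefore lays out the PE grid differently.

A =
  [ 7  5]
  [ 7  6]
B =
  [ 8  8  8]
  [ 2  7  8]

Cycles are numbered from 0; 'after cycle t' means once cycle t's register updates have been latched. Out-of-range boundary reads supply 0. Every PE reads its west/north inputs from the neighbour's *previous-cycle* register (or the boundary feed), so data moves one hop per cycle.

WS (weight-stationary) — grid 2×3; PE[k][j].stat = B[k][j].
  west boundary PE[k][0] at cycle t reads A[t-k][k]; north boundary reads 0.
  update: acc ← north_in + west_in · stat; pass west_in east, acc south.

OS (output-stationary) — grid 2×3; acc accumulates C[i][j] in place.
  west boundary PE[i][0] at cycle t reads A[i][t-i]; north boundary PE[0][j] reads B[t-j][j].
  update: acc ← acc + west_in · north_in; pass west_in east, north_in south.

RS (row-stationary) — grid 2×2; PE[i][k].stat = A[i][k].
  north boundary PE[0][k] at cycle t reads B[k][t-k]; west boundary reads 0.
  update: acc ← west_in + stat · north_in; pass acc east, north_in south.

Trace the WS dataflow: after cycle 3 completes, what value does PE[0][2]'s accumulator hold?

PE[0][2].acc = 56

Tracing WS — 2×3 array, target PE[0][2]:
  step 0 · PE0,1: acc=0; fwd→0 fwd↓0
  step 0 · PE0,2: acc=0; fwd→0 fwd↓0
  step 1 · PE0,1: acc=56; fwd→7 fwd↓56
  step 1 · PE0,2: acc=0; fwd→0 fwd↓0
  step 2 · PE0,1: acc=56; fwd→7 fwd↓56
  step 2 · PE0,2: acc=56; fwd→7 fwd↓56
  step 3 · PE0,1: acc=0; fwd→0 fwd↓0
  step 3 · PE0,2: acc=56; fwd→7 fwd↓56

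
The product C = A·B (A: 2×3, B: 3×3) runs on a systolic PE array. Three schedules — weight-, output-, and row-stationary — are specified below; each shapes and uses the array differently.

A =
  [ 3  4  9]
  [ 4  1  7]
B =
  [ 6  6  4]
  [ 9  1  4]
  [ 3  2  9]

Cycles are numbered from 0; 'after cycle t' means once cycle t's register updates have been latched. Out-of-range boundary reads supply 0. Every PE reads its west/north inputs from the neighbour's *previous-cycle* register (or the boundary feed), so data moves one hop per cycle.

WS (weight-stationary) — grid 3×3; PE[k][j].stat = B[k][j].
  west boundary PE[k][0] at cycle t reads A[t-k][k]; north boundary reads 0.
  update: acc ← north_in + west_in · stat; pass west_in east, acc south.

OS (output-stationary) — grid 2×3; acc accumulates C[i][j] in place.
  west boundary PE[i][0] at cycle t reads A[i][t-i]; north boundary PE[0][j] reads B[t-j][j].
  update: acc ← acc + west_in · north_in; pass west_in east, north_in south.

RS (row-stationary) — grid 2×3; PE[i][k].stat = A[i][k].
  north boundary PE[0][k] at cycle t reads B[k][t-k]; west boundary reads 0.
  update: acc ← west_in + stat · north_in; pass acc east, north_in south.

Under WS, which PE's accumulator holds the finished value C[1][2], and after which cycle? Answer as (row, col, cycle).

(row, col, cycle) = (2, 2, 5)

WS: C[1][2] accumulates in PE[2][2]:
  cycle 0: PE[2][2] → acc 0, east 0, south 0
  cycle 1: PE[2][2] → acc 0, east 0, south 0
  cycle 2: PE[2][2] → acc 0, east 0, south 0
  cycle 3: PE[2][2] → acc 0, east 0, south 0
  cycle 4: PE[2][2] → acc 109, east 9, south 109
  cycle 5: PE[2][2] → acc 83, east 7, south 83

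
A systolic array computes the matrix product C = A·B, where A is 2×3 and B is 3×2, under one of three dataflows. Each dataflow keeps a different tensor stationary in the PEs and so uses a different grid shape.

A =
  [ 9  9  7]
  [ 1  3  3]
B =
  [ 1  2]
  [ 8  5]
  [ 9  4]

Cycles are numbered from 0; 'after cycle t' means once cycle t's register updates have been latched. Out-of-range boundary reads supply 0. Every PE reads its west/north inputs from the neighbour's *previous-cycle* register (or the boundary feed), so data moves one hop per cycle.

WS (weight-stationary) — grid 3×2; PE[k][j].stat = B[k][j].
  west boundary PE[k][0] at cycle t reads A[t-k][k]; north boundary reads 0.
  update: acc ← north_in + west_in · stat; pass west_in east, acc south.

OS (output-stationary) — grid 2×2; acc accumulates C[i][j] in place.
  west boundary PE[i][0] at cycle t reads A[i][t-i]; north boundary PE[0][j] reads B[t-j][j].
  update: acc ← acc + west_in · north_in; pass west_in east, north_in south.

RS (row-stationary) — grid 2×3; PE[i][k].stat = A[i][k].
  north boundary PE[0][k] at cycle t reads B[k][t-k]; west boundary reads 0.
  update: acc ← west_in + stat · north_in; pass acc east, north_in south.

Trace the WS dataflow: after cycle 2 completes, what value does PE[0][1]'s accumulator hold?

PE[0][1].acc = 2

WS 3×2: PE[0][1] cycle-by-cycle (with neighbour feeds):
  cycle 0: PE[0][0] → acc 9, east 9, south 9
  cycle 0: PE[0][1] → acc 0, east 0, south 0
  cycle 1: PE[0][0] → acc 1, east 1, south 1
  cycle 1: PE[0][1] → acc 18, east 9, south 18
  cycle 2: PE[0][0] → acc 0, east 0, south 0
  cycle 2: PE[0][1] → acc 2, east 1, south 2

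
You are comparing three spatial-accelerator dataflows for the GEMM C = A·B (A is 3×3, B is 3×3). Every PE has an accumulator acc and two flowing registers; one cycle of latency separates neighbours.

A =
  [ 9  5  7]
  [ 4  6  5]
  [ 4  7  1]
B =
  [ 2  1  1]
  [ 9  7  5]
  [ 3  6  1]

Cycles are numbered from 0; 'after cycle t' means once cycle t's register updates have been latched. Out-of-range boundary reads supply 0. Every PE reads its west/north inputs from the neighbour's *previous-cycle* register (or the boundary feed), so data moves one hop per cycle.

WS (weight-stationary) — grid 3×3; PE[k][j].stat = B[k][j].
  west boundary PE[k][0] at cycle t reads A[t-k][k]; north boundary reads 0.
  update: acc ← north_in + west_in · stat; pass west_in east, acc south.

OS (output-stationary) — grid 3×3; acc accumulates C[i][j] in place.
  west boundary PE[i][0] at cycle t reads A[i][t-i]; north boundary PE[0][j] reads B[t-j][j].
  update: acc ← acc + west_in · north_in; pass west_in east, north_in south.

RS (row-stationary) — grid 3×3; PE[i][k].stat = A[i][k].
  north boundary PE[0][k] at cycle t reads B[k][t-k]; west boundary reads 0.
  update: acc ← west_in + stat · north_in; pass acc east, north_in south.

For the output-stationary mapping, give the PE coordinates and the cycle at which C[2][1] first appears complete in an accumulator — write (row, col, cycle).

(row, col, cycle) = (2, 1, 5)

OS — PE[2][1] is where C[2][1] collects:
  cycle 0: PE[2][1] → acc 0, east 0, south 0
  cycle 1: PE[2][1] → acc 0, east 0, south 0
  cycle 2: PE[2][1] → acc 0, east 0, south 0
  cycle 3: PE[2][1] → acc 4, east 4, south 1
  cycle 4: PE[2][1] → acc 53, east 7, south 7
  cycle 5: PE[2][1] → acc 59, east 1, south 6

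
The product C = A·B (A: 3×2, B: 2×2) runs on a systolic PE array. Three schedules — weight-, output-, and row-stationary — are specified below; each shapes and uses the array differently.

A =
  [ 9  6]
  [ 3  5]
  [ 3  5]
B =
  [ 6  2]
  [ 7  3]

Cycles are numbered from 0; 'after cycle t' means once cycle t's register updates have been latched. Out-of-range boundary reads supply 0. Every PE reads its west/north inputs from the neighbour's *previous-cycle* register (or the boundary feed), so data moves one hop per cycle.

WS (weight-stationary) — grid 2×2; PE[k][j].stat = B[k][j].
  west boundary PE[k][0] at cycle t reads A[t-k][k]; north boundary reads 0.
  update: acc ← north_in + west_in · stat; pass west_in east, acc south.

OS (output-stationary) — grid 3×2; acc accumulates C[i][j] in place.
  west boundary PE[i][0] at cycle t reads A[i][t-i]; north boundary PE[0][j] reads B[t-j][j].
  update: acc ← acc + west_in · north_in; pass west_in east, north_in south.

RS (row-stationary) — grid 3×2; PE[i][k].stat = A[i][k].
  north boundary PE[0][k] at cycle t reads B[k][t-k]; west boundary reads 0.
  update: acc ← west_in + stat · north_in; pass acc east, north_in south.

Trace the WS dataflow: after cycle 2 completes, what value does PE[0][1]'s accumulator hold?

WS 2×2: PE[0][1] cycle-by-cycle (with neighbour feeds):
  t=0 PE[0][0]: acc=54 h=9 v=54
  t=0 PE[0][1]: acc=0 h=0 v=0
  t=1 PE[0][0]: acc=18 h=3 v=18
  t=1 PE[0][1]: acc=18 h=9 v=18
  t=2 PE[0][0]: acc=18 h=3 v=18
  t=2 PE[0][1]: acc=6 h=3 v=6

PE[0][1].acc = 6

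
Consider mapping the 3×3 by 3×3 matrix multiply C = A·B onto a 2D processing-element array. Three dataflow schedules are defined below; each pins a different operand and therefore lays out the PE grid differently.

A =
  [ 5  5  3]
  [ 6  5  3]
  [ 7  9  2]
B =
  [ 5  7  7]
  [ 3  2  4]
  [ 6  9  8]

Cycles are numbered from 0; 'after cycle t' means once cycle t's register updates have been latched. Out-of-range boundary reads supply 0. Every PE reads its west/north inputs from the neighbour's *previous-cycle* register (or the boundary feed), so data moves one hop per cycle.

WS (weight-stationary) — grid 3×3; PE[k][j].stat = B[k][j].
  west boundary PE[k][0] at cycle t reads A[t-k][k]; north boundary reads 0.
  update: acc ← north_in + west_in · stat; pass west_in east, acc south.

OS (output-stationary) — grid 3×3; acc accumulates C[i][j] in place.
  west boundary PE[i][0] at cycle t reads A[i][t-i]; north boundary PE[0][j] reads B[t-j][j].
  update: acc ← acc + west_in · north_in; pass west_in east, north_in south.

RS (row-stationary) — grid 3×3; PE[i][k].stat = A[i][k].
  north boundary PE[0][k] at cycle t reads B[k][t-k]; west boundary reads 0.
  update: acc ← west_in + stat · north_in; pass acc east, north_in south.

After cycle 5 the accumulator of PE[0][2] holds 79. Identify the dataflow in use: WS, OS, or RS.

Under WS (3×3), PE[0][2]:
  0: (0,2).acc=0  regs=<0,0>
  1: (0,2).acc=0  regs=<0,0>
  2: (0,2).acc=35  regs=<5,35>
  3: (0,2).acc=42  regs=<6,42>
  4: (0,2).acc=49  regs=<7,49>
  5: (0,2).acc=0  regs=<0,0>
Under OS (3×3), PE[0][2]:
  0: (0,2).acc=0  regs=<0,0>
  1: (0,2).acc=0  regs=<0,0>
  2: (0,2).acc=35  regs=<5,7>
  3: (0,2).acc=55  regs=<5,4>
  4: (0,2).acc=79  regs=<3,8>
  5: (0,2).acc=79  regs=<0,0>
Under RS (3×3), PE[0][2]:
  0: (0,2).acc=0  regs=<0,0>
  1: (0,2).acc=0  regs=<0,0>
  2: (0,2).acc=58  regs=<58,6>
  3: (0,2).acc=72  regs=<72,9>
  4: (0,2).acc=79  regs=<79,8>
  5: (0,2).acc=0  regs=<0,0>

dataflow = OS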